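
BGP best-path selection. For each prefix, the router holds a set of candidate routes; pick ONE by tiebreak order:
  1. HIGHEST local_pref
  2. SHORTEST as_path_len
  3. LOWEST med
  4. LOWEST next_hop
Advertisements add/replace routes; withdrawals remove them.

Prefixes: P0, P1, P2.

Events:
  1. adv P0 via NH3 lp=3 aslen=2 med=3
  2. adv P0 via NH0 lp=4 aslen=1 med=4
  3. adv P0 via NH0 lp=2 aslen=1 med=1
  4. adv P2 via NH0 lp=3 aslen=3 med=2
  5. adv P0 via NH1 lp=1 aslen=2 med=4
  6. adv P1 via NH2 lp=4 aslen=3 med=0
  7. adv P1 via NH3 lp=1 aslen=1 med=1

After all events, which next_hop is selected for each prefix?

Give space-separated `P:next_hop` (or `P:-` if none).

Op 1: best P0=NH3 P1=- P2=-
Op 2: best P0=NH0 P1=- P2=-
Op 3: best P0=NH3 P1=- P2=-
Op 4: best P0=NH3 P1=- P2=NH0
Op 5: best P0=NH3 P1=- P2=NH0
Op 6: best P0=NH3 P1=NH2 P2=NH0
Op 7: best P0=NH3 P1=NH2 P2=NH0

Answer: P0:NH3 P1:NH2 P2:NH0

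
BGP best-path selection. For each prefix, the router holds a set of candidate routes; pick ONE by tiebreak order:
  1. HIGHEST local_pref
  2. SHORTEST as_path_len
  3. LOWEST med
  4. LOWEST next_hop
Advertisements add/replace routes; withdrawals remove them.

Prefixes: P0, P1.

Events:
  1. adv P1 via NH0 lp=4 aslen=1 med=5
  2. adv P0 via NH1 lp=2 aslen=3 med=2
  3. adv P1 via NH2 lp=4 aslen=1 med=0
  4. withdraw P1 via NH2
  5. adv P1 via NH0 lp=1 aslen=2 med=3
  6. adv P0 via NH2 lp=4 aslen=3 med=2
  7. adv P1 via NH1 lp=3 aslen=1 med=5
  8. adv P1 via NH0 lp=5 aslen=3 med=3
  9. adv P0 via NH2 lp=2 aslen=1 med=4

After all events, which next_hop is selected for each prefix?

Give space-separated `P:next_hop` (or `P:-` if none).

Answer: P0:NH2 P1:NH0

Derivation:
Op 1: best P0=- P1=NH0
Op 2: best P0=NH1 P1=NH0
Op 3: best P0=NH1 P1=NH2
Op 4: best P0=NH1 P1=NH0
Op 5: best P0=NH1 P1=NH0
Op 6: best P0=NH2 P1=NH0
Op 7: best P0=NH2 P1=NH1
Op 8: best P0=NH2 P1=NH0
Op 9: best P0=NH2 P1=NH0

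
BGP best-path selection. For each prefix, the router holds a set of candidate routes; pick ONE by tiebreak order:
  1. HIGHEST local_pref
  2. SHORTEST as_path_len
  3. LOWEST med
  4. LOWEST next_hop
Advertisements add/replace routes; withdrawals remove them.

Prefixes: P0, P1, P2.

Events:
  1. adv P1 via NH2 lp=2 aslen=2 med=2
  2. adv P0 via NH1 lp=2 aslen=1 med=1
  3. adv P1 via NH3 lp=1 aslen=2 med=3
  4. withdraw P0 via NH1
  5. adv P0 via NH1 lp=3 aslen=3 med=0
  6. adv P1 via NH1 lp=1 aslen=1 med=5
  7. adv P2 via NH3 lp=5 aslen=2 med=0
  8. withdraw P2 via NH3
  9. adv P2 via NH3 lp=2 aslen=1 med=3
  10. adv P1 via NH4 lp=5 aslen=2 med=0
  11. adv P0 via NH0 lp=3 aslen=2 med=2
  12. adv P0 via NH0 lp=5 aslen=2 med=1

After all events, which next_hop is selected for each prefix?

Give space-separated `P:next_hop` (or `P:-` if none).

Answer: P0:NH0 P1:NH4 P2:NH3

Derivation:
Op 1: best P0=- P1=NH2 P2=-
Op 2: best P0=NH1 P1=NH2 P2=-
Op 3: best P0=NH1 P1=NH2 P2=-
Op 4: best P0=- P1=NH2 P2=-
Op 5: best P0=NH1 P1=NH2 P2=-
Op 6: best P0=NH1 P1=NH2 P2=-
Op 7: best P0=NH1 P1=NH2 P2=NH3
Op 8: best P0=NH1 P1=NH2 P2=-
Op 9: best P0=NH1 P1=NH2 P2=NH3
Op 10: best P0=NH1 P1=NH4 P2=NH3
Op 11: best P0=NH0 P1=NH4 P2=NH3
Op 12: best P0=NH0 P1=NH4 P2=NH3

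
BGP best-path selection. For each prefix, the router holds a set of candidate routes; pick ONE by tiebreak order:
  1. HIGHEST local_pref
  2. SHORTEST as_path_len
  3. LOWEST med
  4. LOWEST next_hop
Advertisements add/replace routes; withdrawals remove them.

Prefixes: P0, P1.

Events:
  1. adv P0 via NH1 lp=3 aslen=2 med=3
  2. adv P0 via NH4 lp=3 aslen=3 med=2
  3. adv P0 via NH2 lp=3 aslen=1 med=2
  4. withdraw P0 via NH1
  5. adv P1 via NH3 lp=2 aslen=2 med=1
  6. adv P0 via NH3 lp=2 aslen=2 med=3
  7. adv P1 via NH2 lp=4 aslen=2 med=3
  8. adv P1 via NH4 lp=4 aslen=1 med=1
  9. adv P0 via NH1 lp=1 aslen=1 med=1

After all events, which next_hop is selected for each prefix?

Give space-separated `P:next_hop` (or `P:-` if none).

Op 1: best P0=NH1 P1=-
Op 2: best P0=NH1 P1=-
Op 3: best P0=NH2 P1=-
Op 4: best P0=NH2 P1=-
Op 5: best P0=NH2 P1=NH3
Op 6: best P0=NH2 P1=NH3
Op 7: best P0=NH2 P1=NH2
Op 8: best P0=NH2 P1=NH4
Op 9: best P0=NH2 P1=NH4

Answer: P0:NH2 P1:NH4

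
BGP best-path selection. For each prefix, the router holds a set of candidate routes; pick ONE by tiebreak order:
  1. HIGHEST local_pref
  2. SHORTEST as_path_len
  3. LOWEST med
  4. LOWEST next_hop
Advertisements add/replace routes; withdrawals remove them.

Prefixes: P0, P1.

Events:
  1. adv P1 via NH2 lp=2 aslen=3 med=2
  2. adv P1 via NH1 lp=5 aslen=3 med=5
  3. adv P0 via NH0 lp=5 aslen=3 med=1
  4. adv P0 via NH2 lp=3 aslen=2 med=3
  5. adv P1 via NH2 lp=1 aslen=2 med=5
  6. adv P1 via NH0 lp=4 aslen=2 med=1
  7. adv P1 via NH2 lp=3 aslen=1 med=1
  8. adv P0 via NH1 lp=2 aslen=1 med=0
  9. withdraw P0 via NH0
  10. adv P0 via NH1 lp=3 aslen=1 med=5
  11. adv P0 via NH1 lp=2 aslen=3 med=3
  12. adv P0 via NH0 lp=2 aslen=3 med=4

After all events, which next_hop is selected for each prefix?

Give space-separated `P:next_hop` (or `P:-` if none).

Answer: P0:NH2 P1:NH1

Derivation:
Op 1: best P0=- P1=NH2
Op 2: best P0=- P1=NH1
Op 3: best P0=NH0 P1=NH1
Op 4: best P0=NH0 P1=NH1
Op 5: best P0=NH0 P1=NH1
Op 6: best P0=NH0 P1=NH1
Op 7: best P0=NH0 P1=NH1
Op 8: best P0=NH0 P1=NH1
Op 9: best P0=NH2 P1=NH1
Op 10: best P0=NH1 P1=NH1
Op 11: best P0=NH2 P1=NH1
Op 12: best P0=NH2 P1=NH1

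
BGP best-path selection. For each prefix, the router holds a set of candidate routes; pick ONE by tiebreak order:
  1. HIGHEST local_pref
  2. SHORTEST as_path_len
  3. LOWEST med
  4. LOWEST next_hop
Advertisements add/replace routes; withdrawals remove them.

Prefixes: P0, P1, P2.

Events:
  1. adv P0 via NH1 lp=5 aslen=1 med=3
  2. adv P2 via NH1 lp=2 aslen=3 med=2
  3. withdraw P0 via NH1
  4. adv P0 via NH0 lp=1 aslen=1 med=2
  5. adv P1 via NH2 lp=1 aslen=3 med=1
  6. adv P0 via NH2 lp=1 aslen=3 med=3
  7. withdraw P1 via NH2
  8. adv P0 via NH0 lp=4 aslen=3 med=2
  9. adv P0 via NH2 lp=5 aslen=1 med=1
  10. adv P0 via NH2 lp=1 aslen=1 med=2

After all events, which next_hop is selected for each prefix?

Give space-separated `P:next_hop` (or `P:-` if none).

Op 1: best P0=NH1 P1=- P2=-
Op 2: best P0=NH1 P1=- P2=NH1
Op 3: best P0=- P1=- P2=NH1
Op 4: best P0=NH0 P1=- P2=NH1
Op 5: best P0=NH0 P1=NH2 P2=NH1
Op 6: best P0=NH0 P1=NH2 P2=NH1
Op 7: best P0=NH0 P1=- P2=NH1
Op 8: best P0=NH0 P1=- P2=NH1
Op 9: best P0=NH2 P1=- P2=NH1
Op 10: best P0=NH0 P1=- P2=NH1

Answer: P0:NH0 P1:- P2:NH1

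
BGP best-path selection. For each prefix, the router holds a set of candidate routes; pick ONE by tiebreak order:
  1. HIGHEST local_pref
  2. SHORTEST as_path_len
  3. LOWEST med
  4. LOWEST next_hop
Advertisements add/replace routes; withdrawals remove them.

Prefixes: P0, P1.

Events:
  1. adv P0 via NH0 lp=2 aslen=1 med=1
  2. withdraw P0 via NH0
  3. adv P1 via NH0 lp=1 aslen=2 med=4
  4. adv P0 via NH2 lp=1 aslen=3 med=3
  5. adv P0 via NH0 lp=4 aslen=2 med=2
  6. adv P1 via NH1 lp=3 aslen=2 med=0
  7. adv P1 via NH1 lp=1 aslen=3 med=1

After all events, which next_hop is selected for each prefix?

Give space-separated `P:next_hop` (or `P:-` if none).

Answer: P0:NH0 P1:NH0

Derivation:
Op 1: best P0=NH0 P1=-
Op 2: best P0=- P1=-
Op 3: best P0=- P1=NH0
Op 4: best P0=NH2 P1=NH0
Op 5: best P0=NH0 P1=NH0
Op 6: best P0=NH0 P1=NH1
Op 7: best P0=NH0 P1=NH0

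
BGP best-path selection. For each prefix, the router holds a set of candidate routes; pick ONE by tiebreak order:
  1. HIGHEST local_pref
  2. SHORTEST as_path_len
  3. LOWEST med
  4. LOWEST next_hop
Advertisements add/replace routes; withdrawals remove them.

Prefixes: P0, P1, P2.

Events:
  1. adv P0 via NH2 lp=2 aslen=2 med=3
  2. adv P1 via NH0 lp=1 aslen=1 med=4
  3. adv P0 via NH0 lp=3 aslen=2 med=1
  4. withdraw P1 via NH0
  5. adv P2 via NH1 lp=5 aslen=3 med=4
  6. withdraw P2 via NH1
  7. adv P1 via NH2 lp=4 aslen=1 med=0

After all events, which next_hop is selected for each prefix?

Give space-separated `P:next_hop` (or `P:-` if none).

Op 1: best P0=NH2 P1=- P2=-
Op 2: best P0=NH2 P1=NH0 P2=-
Op 3: best P0=NH0 P1=NH0 P2=-
Op 4: best P0=NH0 P1=- P2=-
Op 5: best P0=NH0 P1=- P2=NH1
Op 6: best P0=NH0 P1=- P2=-
Op 7: best P0=NH0 P1=NH2 P2=-

Answer: P0:NH0 P1:NH2 P2:-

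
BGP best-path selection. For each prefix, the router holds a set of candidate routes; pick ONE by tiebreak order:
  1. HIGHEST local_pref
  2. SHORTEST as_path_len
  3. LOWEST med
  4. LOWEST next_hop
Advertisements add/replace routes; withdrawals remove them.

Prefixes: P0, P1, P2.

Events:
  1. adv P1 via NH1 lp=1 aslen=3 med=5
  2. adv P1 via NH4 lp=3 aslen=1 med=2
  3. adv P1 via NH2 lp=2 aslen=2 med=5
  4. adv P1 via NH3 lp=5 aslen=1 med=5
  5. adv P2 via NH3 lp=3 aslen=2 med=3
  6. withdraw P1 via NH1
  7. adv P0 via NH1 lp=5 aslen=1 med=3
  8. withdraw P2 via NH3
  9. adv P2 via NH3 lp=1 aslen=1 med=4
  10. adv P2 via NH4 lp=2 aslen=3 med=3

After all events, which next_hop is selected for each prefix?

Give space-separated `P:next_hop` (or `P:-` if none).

Answer: P0:NH1 P1:NH3 P2:NH4

Derivation:
Op 1: best P0=- P1=NH1 P2=-
Op 2: best P0=- P1=NH4 P2=-
Op 3: best P0=- P1=NH4 P2=-
Op 4: best P0=- P1=NH3 P2=-
Op 5: best P0=- P1=NH3 P2=NH3
Op 6: best P0=- P1=NH3 P2=NH3
Op 7: best P0=NH1 P1=NH3 P2=NH3
Op 8: best P0=NH1 P1=NH3 P2=-
Op 9: best P0=NH1 P1=NH3 P2=NH3
Op 10: best P0=NH1 P1=NH3 P2=NH4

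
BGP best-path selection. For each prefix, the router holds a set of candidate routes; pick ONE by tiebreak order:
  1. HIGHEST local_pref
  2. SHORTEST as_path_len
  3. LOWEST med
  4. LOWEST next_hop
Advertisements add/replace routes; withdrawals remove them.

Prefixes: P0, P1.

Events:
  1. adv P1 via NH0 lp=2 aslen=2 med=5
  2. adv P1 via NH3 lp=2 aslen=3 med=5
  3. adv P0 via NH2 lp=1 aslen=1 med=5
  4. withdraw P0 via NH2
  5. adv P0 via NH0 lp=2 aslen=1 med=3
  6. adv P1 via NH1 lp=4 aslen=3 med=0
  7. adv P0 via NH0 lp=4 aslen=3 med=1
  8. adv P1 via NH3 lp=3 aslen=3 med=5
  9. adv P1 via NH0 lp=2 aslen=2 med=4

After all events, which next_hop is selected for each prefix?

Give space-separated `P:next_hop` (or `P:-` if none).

Answer: P0:NH0 P1:NH1

Derivation:
Op 1: best P0=- P1=NH0
Op 2: best P0=- P1=NH0
Op 3: best P0=NH2 P1=NH0
Op 4: best P0=- P1=NH0
Op 5: best P0=NH0 P1=NH0
Op 6: best P0=NH0 P1=NH1
Op 7: best P0=NH0 P1=NH1
Op 8: best P0=NH0 P1=NH1
Op 9: best P0=NH0 P1=NH1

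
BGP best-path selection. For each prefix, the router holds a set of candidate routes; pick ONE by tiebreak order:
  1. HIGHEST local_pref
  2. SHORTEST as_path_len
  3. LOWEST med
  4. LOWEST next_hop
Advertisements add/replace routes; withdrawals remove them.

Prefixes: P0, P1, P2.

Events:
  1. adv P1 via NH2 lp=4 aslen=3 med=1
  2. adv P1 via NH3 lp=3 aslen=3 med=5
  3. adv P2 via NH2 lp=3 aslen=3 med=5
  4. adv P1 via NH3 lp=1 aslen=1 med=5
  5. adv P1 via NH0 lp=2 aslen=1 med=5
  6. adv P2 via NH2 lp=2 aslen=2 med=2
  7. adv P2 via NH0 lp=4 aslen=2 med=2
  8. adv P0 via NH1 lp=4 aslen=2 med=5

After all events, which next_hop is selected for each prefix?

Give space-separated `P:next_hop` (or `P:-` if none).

Op 1: best P0=- P1=NH2 P2=-
Op 2: best P0=- P1=NH2 P2=-
Op 3: best P0=- P1=NH2 P2=NH2
Op 4: best P0=- P1=NH2 P2=NH2
Op 5: best P0=- P1=NH2 P2=NH2
Op 6: best P0=- P1=NH2 P2=NH2
Op 7: best P0=- P1=NH2 P2=NH0
Op 8: best P0=NH1 P1=NH2 P2=NH0

Answer: P0:NH1 P1:NH2 P2:NH0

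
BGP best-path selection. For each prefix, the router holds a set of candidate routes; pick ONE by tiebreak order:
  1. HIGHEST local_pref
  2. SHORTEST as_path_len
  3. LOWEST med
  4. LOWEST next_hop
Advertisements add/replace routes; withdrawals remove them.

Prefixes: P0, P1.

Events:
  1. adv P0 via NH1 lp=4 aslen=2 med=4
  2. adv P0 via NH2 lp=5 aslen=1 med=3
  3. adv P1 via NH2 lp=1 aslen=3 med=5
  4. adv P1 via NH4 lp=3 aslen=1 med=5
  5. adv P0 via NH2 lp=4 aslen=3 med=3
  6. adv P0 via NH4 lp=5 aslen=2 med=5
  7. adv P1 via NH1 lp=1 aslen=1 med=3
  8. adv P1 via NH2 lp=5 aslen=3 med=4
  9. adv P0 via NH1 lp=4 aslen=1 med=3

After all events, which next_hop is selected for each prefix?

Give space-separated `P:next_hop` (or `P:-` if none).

Answer: P0:NH4 P1:NH2

Derivation:
Op 1: best P0=NH1 P1=-
Op 2: best P0=NH2 P1=-
Op 3: best P0=NH2 P1=NH2
Op 4: best P0=NH2 P1=NH4
Op 5: best P0=NH1 P1=NH4
Op 6: best P0=NH4 P1=NH4
Op 7: best P0=NH4 P1=NH4
Op 8: best P0=NH4 P1=NH2
Op 9: best P0=NH4 P1=NH2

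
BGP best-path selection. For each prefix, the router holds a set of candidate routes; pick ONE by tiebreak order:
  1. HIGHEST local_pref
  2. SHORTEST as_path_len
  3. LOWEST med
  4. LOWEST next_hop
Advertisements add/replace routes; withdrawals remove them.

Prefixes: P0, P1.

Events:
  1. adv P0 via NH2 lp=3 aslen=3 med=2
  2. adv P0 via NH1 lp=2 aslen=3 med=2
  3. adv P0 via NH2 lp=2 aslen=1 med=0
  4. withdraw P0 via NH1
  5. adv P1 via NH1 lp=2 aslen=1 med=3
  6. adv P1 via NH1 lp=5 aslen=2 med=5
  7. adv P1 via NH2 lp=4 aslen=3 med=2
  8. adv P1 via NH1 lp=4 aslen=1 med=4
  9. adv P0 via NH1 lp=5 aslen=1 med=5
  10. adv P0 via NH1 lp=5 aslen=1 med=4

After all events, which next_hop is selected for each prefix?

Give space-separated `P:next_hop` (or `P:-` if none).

Answer: P0:NH1 P1:NH1

Derivation:
Op 1: best P0=NH2 P1=-
Op 2: best P0=NH2 P1=-
Op 3: best P0=NH2 P1=-
Op 4: best P0=NH2 P1=-
Op 5: best P0=NH2 P1=NH1
Op 6: best P0=NH2 P1=NH1
Op 7: best P0=NH2 P1=NH1
Op 8: best P0=NH2 P1=NH1
Op 9: best P0=NH1 P1=NH1
Op 10: best P0=NH1 P1=NH1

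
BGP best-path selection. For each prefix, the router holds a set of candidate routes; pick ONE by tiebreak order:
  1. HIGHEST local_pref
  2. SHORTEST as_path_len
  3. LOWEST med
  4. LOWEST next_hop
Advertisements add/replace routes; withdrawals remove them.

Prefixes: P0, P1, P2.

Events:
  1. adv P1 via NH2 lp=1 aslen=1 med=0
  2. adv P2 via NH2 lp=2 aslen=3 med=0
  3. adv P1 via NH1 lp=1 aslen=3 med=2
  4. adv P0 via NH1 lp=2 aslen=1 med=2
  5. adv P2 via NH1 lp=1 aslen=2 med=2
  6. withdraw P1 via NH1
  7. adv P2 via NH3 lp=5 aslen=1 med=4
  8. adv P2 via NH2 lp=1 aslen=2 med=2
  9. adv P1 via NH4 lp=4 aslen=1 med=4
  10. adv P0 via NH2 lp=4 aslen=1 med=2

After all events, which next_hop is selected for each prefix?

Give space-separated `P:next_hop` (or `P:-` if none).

Answer: P0:NH2 P1:NH4 P2:NH3

Derivation:
Op 1: best P0=- P1=NH2 P2=-
Op 2: best P0=- P1=NH2 P2=NH2
Op 3: best P0=- P1=NH2 P2=NH2
Op 4: best P0=NH1 P1=NH2 P2=NH2
Op 5: best P0=NH1 P1=NH2 P2=NH2
Op 6: best P0=NH1 P1=NH2 P2=NH2
Op 7: best P0=NH1 P1=NH2 P2=NH3
Op 8: best P0=NH1 P1=NH2 P2=NH3
Op 9: best P0=NH1 P1=NH4 P2=NH3
Op 10: best P0=NH2 P1=NH4 P2=NH3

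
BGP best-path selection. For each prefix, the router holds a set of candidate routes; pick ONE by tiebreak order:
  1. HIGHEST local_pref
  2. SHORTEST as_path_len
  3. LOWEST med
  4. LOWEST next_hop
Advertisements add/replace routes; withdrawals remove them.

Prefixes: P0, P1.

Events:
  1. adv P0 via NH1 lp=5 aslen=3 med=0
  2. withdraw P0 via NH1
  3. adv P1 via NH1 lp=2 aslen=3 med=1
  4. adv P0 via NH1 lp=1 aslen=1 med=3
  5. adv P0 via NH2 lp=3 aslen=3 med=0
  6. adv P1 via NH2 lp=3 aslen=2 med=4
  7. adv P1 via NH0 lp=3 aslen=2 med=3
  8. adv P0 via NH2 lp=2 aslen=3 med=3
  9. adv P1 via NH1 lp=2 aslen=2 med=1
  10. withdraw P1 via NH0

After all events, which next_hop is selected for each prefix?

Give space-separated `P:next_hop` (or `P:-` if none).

Op 1: best P0=NH1 P1=-
Op 2: best P0=- P1=-
Op 3: best P0=- P1=NH1
Op 4: best P0=NH1 P1=NH1
Op 5: best P0=NH2 P1=NH1
Op 6: best P0=NH2 P1=NH2
Op 7: best P0=NH2 P1=NH0
Op 8: best P0=NH2 P1=NH0
Op 9: best P0=NH2 P1=NH0
Op 10: best P0=NH2 P1=NH2

Answer: P0:NH2 P1:NH2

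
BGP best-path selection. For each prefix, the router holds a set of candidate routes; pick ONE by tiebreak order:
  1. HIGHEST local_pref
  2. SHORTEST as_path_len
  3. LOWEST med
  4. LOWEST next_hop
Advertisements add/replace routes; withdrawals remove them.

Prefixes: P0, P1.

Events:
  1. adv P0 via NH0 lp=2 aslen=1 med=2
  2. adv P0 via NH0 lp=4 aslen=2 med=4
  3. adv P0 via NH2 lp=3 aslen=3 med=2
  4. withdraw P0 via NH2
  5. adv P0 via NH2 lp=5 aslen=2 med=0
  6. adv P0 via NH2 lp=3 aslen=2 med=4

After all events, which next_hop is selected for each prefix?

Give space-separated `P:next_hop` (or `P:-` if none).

Op 1: best P0=NH0 P1=-
Op 2: best P0=NH0 P1=-
Op 3: best P0=NH0 P1=-
Op 4: best P0=NH0 P1=-
Op 5: best P0=NH2 P1=-
Op 6: best P0=NH0 P1=-

Answer: P0:NH0 P1:-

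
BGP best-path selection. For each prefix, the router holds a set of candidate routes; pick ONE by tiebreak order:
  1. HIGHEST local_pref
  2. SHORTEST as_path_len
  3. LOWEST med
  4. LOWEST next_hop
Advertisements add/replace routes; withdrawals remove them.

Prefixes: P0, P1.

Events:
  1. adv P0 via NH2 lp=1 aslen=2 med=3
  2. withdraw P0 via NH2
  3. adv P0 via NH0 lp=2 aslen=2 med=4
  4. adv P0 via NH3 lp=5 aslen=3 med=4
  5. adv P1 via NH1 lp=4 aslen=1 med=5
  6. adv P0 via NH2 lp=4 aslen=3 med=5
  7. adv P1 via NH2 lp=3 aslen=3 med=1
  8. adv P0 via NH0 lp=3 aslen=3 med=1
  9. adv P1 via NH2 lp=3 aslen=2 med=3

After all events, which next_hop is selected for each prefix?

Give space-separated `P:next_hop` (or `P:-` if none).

Answer: P0:NH3 P1:NH1

Derivation:
Op 1: best P0=NH2 P1=-
Op 2: best P0=- P1=-
Op 3: best P0=NH0 P1=-
Op 4: best P0=NH3 P1=-
Op 5: best P0=NH3 P1=NH1
Op 6: best P0=NH3 P1=NH1
Op 7: best P0=NH3 P1=NH1
Op 8: best P0=NH3 P1=NH1
Op 9: best P0=NH3 P1=NH1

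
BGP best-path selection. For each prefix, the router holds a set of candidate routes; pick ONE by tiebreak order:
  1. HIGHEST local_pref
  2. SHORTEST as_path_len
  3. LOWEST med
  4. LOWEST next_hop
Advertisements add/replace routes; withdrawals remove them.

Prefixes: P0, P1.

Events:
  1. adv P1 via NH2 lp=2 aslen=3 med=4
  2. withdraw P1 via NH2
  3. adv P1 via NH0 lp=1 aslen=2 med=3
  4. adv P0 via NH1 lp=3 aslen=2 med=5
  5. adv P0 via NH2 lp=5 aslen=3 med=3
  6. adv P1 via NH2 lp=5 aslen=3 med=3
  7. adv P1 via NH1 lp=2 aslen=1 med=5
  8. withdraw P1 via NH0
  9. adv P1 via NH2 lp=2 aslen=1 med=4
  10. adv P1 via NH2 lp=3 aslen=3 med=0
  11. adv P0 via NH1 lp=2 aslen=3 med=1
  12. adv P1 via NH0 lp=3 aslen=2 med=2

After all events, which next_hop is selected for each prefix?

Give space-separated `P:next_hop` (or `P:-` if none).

Op 1: best P0=- P1=NH2
Op 2: best P0=- P1=-
Op 3: best P0=- P1=NH0
Op 4: best P0=NH1 P1=NH0
Op 5: best P0=NH2 P1=NH0
Op 6: best P0=NH2 P1=NH2
Op 7: best P0=NH2 P1=NH2
Op 8: best P0=NH2 P1=NH2
Op 9: best P0=NH2 P1=NH2
Op 10: best P0=NH2 P1=NH2
Op 11: best P0=NH2 P1=NH2
Op 12: best P0=NH2 P1=NH0

Answer: P0:NH2 P1:NH0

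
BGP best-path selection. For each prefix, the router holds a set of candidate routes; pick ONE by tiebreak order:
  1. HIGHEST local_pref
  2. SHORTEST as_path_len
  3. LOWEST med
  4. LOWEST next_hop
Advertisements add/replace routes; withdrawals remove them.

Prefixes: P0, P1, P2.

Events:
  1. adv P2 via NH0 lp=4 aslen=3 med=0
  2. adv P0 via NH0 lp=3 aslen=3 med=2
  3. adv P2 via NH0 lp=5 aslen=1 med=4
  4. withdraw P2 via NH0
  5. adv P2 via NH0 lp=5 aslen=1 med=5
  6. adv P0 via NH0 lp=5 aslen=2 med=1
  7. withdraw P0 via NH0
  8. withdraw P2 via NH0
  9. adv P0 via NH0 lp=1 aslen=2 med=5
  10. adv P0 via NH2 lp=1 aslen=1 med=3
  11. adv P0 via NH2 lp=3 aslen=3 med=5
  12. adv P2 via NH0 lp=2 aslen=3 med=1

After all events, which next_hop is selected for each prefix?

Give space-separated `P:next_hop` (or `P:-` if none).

Answer: P0:NH2 P1:- P2:NH0

Derivation:
Op 1: best P0=- P1=- P2=NH0
Op 2: best P0=NH0 P1=- P2=NH0
Op 3: best P0=NH0 P1=- P2=NH0
Op 4: best P0=NH0 P1=- P2=-
Op 5: best P0=NH0 P1=- P2=NH0
Op 6: best P0=NH0 P1=- P2=NH0
Op 7: best P0=- P1=- P2=NH0
Op 8: best P0=- P1=- P2=-
Op 9: best P0=NH0 P1=- P2=-
Op 10: best P0=NH2 P1=- P2=-
Op 11: best P0=NH2 P1=- P2=-
Op 12: best P0=NH2 P1=- P2=NH0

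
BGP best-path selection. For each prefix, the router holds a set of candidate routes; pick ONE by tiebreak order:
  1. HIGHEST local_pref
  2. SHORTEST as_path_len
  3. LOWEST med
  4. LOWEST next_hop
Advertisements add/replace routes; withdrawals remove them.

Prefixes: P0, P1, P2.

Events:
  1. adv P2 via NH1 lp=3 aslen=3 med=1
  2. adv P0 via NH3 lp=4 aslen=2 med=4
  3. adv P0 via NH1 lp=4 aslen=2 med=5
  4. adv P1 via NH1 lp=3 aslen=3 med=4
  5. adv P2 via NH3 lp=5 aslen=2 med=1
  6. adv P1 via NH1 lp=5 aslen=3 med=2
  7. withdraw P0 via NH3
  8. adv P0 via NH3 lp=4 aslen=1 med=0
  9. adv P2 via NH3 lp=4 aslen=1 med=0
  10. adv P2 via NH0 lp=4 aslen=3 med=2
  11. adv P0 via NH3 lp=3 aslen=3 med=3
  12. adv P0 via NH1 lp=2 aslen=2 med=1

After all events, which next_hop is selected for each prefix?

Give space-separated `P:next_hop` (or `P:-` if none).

Answer: P0:NH3 P1:NH1 P2:NH3

Derivation:
Op 1: best P0=- P1=- P2=NH1
Op 2: best P0=NH3 P1=- P2=NH1
Op 3: best P0=NH3 P1=- P2=NH1
Op 4: best P0=NH3 P1=NH1 P2=NH1
Op 5: best P0=NH3 P1=NH1 P2=NH3
Op 6: best P0=NH3 P1=NH1 P2=NH3
Op 7: best P0=NH1 P1=NH1 P2=NH3
Op 8: best P0=NH3 P1=NH1 P2=NH3
Op 9: best P0=NH3 P1=NH1 P2=NH3
Op 10: best P0=NH3 P1=NH1 P2=NH3
Op 11: best P0=NH1 P1=NH1 P2=NH3
Op 12: best P0=NH3 P1=NH1 P2=NH3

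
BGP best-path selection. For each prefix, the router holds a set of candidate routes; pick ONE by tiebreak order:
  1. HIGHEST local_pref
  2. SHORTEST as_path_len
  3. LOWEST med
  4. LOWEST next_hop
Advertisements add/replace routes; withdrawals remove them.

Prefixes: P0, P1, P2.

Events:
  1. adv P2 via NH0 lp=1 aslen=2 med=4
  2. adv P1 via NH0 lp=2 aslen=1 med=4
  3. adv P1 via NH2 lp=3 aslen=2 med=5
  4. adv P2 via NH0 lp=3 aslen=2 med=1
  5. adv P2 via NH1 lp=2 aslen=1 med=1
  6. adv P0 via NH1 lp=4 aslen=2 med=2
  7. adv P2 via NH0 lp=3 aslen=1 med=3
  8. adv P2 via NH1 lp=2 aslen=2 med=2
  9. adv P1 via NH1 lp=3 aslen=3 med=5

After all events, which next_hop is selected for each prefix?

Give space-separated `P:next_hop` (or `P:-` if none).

Op 1: best P0=- P1=- P2=NH0
Op 2: best P0=- P1=NH0 P2=NH0
Op 3: best P0=- P1=NH2 P2=NH0
Op 4: best P0=- P1=NH2 P2=NH0
Op 5: best P0=- P1=NH2 P2=NH0
Op 6: best P0=NH1 P1=NH2 P2=NH0
Op 7: best P0=NH1 P1=NH2 P2=NH0
Op 8: best P0=NH1 P1=NH2 P2=NH0
Op 9: best P0=NH1 P1=NH2 P2=NH0

Answer: P0:NH1 P1:NH2 P2:NH0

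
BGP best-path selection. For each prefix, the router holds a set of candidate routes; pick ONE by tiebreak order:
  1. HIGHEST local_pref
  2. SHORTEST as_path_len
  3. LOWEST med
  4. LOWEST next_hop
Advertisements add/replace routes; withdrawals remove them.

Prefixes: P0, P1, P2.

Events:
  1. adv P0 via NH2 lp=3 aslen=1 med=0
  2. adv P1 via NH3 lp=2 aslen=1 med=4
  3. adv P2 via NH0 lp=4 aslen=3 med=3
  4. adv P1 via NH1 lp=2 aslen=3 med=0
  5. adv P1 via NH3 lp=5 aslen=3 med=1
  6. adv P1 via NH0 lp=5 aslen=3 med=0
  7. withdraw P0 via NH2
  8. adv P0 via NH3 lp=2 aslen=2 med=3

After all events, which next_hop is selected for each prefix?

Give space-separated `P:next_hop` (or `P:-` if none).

Answer: P0:NH3 P1:NH0 P2:NH0

Derivation:
Op 1: best P0=NH2 P1=- P2=-
Op 2: best P0=NH2 P1=NH3 P2=-
Op 3: best P0=NH2 P1=NH3 P2=NH0
Op 4: best P0=NH2 P1=NH3 P2=NH0
Op 5: best P0=NH2 P1=NH3 P2=NH0
Op 6: best P0=NH2 P1=NH0 P2=NH0
Op 7: best P0=- P1=NH0 P2=NH0
Op 8: best P0=NH3 P1=NH0 P2=NH0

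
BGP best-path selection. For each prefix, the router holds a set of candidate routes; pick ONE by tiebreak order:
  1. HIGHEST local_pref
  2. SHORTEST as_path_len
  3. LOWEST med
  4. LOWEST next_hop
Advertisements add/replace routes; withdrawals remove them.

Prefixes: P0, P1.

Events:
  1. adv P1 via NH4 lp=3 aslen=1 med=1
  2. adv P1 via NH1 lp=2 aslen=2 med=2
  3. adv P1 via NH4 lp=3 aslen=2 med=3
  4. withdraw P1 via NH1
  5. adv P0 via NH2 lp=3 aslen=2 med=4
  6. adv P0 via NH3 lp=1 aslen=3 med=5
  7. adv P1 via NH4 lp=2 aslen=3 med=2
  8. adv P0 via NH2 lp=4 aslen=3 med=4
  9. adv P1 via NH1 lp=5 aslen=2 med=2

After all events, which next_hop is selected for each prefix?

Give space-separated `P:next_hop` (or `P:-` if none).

Answer: P0:NH2 P1:NH1

Derivation:
Op 1: best P0=- P1=NH4
Op 2: best P0=- P1=NH4
Op 3: best P0=- P1=NH4
Op 4: best P0=- P1=NH4
Op 5: best P0=NH2 P1=NH4
Op 6: best P0=NH2 P1=NH4
Op 7: best P0=NH2 P1=NH4
Op 8: best P0=NH2 P1=NH4
Op 9: best P0=NH2 P1=NH1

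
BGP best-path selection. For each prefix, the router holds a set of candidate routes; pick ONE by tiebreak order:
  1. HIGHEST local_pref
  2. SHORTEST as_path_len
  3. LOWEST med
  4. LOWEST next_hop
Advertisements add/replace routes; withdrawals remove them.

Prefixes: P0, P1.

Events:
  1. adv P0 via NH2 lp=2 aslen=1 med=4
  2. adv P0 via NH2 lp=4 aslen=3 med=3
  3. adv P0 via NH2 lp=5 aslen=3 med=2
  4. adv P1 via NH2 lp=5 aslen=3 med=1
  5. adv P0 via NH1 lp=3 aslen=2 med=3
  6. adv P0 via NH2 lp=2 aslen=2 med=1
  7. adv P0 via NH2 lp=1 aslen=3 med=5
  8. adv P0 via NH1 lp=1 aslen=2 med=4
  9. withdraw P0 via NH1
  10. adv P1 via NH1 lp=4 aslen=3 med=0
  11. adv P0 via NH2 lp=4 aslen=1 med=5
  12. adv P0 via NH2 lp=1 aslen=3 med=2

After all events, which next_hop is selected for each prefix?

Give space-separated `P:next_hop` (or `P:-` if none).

Answer: P0:NH2 P1:NH2

Derivation:
Op 1: best P0=NH2 P1=-
Op 2: best P0=NH2 P1=-
Op 3: best P0=NH2 P1=-
Op 4: best P0=NH2 P1=NH2
Op 5: best P0=NH2 P1=NH2
Op 6: best P0=NH1 P1=NH2
Op 7: best P0=NH1 P1=NH2
Op 8: best P0=NH1 P1=NH2
Op 9: best P0=NH2 P1=NH2
Op 10: best P0=NH2 P1=NH2
Op 11: best P0=NH2 P1=NH2
Op 12: best P0=NH2 P1=NH2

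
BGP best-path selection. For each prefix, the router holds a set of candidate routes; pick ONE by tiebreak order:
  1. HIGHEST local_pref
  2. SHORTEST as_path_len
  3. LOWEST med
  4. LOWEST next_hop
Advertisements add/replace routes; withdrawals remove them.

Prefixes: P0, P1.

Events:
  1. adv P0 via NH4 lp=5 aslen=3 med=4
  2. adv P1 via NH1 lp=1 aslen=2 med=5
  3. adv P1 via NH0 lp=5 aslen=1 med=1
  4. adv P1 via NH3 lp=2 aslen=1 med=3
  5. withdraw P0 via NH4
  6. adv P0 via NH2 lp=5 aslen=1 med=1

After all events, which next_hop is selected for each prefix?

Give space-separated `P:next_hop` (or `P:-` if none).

Answer: P0:NH2 P1:NH0

Derivation:
Op 1: best P0=NH4 P1=-
Op 2: best P0=NH4 P1=NH1
Op 3: best P0=NH4 P1=NH0
Op 4: best P0=NH4 P1=NH0
Op 5: best P0=- P1=NH0
Op 6: best P0=NH2 P1=NH0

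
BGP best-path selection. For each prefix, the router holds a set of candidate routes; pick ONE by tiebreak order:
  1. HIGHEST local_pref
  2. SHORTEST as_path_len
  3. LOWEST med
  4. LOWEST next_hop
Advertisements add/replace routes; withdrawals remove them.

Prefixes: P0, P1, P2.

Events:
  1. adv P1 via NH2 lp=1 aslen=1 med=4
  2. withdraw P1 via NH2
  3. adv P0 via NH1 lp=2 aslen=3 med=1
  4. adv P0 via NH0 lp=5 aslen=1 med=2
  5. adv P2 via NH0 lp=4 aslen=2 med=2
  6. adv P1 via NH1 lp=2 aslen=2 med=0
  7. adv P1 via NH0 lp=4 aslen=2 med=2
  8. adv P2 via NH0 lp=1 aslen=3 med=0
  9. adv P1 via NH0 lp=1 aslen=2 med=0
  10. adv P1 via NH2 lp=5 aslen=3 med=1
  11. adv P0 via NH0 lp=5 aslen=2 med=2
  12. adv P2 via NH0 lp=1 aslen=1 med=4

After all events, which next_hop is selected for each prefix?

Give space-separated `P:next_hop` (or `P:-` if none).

Answer: P0:NH0 P1:NH2 P2:NH0

Derivation:
Op 1: best P0=- P1=NH2 P2=-
Op 2: best P0=- P1=- P2=-
Op 3: best P0=NH1 P1=- P2=-
Op 4: best P0=NH0 P1=- P2=-
Op 5: best P0=NH0 P1=- P2=NH0
Op 6: best P0=NH0 P1=NH1 P2=NH0
Op 7: best P0=NH0 P1=NH0 P2=NH0
Op 8: best P0=NH0 P1=NH0 P2=NH0
Op 9: best P0=NH0 P1=NH1 P2=NH0
Op 10: best P0=NH0 P1=NH2 P2=NH0
Op 11: best P0=NH0 P1=NH2 P2=NH0
Op 12: best P0=NH0 P1=NH2 P2=NH0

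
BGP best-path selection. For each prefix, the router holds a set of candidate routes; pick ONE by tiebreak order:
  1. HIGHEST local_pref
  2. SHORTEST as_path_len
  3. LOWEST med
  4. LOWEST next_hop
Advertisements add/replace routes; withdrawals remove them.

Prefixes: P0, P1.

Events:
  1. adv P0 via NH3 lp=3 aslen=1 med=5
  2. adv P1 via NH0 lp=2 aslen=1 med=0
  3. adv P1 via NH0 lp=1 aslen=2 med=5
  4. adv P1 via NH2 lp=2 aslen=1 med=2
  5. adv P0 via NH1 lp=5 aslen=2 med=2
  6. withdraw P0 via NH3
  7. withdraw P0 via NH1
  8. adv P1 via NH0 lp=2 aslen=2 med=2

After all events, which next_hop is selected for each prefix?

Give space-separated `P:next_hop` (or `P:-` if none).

Answer: P0:- P1:NH2

Derivation:
Op 1: best P0=NH3 P1=-
Op 2: best P0=NH3 P1=NH0
Op 3: best P0=NH3 P1=NH0
Op 4: best P0=NH3 P1=NH2
Op 5: best P0=NH1 P1=NH2
Op 6: best P0=NH1 P1=NH2
Op 7: best P0=- P1=NH2
Op 8: best P0=- P1=NH2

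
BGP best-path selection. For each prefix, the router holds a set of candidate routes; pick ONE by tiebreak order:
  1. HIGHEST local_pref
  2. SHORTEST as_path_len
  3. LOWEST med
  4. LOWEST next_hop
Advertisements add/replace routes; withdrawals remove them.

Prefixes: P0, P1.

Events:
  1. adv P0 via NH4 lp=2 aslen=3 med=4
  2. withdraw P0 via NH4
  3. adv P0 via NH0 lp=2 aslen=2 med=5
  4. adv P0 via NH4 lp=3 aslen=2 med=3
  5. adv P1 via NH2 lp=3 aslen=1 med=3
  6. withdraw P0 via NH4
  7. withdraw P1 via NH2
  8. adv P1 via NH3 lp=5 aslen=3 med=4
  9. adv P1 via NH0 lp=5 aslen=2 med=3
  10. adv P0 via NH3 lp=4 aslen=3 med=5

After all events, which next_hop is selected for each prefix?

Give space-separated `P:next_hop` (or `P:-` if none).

Op 1: best P0=NH4 P1=-
Op 2: best P0=- P1=-
Op 3: best P0=NH0 P1=-
Op 4: best P0=NH4 P1=-
Op 5: best P0=NH4 P1=NH2
Op 6: best P0=NH0 P1=NH2
Op 7: best P0=NH0 P1=-
Op 8: best P0=NH0 P1=NH3
Op 9: best P0=NH0 P1=NH0
Op 10: best P0=NH3 P1=NH0

Answer: P0:NH3 P1:NH0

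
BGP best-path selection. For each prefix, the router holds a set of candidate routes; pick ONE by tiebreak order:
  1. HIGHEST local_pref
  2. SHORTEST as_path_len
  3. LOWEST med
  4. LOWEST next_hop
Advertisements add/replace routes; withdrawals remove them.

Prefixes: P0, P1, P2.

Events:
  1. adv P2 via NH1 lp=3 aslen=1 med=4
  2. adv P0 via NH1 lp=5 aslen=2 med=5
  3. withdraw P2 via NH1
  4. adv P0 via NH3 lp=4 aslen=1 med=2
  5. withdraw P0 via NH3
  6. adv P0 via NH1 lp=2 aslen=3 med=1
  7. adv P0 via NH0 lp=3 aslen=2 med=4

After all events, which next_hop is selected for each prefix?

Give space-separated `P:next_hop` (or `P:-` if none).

Op 1: best P0=- P1=- P2=NH1
Op 2: best P0=NH1 P1=- P2=NH1
Op 3: best P0=NH1 P1=- P2=-
Op 4: best P0=NH1 P1=- P2=-
Op 5: best P0=NH1 P1=- P2=-
Op 6: best P0=NH1 P1=- P2=-
Op 7: best P0=NH0 P1=- P2=-

Answer: P0:NH0 P1:- P2:-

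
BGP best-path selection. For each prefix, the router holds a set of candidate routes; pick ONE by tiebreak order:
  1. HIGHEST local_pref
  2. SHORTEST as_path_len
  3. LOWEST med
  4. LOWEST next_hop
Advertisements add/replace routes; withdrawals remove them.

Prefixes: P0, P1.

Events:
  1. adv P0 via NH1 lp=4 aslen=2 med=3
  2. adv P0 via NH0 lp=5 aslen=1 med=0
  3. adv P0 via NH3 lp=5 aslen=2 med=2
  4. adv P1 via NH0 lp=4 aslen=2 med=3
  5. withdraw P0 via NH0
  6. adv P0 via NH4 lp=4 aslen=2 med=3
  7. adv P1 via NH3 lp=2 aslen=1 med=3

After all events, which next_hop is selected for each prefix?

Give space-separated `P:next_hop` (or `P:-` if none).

Op 1: best P0=NH1 P1=-
Op 2: best P0=NH0 P1=-
Op 3: best P0=NH0 P1=-
Op 4: best P0=NH0 P1=NH0
Op 5: best P0=NH3 P1=NH0
Op 6: best P0=NH3 P1=NH0
Op 7: best P0=NH3 P1=NH0

Answer: P0:NH3 P1:NH0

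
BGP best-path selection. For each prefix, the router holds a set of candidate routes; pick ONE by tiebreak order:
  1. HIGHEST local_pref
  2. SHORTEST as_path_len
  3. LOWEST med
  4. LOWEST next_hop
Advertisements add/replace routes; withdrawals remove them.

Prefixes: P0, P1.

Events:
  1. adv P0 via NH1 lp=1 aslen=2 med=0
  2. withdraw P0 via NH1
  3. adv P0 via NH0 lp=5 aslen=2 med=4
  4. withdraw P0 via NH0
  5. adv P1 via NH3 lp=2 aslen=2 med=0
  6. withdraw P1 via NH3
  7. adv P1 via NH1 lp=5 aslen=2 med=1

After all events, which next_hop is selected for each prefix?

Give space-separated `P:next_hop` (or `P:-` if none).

Answer: P0:- P1:NH1

Derivation:
Op 1: best P0=NH1 P1=-
Op 2: best P0=- P1=-
Op 3: best P0=NH0 P1=-
Op 4: best P0=- P1=-
Op 5: best P0=- P1=NH3
Op 6: best P0=- P1=-
Op 7: best P0=- P1=NH1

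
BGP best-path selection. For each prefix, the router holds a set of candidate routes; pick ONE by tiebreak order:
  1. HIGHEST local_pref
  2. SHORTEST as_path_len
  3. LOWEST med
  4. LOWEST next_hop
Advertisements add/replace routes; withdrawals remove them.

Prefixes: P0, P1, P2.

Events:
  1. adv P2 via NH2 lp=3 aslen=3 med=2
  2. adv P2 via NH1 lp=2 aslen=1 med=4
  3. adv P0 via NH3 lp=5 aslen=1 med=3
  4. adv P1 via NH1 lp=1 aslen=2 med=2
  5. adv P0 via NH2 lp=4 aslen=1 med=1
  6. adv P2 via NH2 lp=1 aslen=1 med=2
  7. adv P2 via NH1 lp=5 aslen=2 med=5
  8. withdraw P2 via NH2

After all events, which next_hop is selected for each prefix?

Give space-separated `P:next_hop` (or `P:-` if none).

Op 1: best P0=- P1=- P2=NH2
Op 2: best P0=- P1=- P2=NH2
Op 3: best P0=NH3 P1=- P2=NH2
Op 4: best P0=NH3 P1=NH1 P2=NH2
Op 5: best P0=NH3 P1=NH1 P2=NH2
Op 6: best P0=NH3 P1=NH1 P2=NH1
Op 7: best P0=NH3 P1=NH1 P2=NH1
Op 8: best P0=NH3 P1=NH1 P2=NH1

Answer: P0:NH3 P1:NH1 P2:NH1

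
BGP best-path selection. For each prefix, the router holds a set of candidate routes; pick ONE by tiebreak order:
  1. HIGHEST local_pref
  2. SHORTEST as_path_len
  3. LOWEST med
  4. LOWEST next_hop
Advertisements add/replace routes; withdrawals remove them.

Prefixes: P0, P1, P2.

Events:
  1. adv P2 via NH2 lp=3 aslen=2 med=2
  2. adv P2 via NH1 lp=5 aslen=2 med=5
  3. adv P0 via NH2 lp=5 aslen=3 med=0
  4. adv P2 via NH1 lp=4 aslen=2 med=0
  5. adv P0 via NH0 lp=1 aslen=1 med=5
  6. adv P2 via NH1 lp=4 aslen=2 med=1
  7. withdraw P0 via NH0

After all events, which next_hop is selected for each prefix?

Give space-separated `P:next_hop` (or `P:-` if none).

Op 1: best P0=- P1=- P2=NH2
Op 2: best P0=- P1=- P2=NH1
Op 3: best P0=NH2 P1=- P2=NH1
Op 4: best P0=NH2 P1=- P2=NH1
Op 5: best P0=NH2 P1=- P2=NH1
Op 6: best P0=NH2 P1=- P2=NH1
Op 7: best P0=NH2 P1=- P2=NH1

Answer: P0:NH2 P1:- P2:NH1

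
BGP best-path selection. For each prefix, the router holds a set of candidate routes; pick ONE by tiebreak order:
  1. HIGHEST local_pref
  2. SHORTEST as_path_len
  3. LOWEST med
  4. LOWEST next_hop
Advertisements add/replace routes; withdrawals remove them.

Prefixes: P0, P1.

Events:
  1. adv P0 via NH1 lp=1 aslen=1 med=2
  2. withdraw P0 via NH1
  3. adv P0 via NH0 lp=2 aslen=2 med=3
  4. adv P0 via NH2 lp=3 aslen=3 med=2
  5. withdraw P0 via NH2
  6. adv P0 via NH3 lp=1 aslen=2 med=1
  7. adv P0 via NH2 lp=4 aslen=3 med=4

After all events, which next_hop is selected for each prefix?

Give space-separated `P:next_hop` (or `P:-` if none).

Op 1: best P0=NH1 P1=-
Op 2: best P0=- P1=-
Op 3: best P0=NH0 P1=-
Op 4: best P0=NH2 P1=-
Op 5: best P0=NH0 P1=-
Op 6: best P0=NH0 P1=-
Op 7: best P0=NH2 P1=-

Answer: P0:NH2 P1:-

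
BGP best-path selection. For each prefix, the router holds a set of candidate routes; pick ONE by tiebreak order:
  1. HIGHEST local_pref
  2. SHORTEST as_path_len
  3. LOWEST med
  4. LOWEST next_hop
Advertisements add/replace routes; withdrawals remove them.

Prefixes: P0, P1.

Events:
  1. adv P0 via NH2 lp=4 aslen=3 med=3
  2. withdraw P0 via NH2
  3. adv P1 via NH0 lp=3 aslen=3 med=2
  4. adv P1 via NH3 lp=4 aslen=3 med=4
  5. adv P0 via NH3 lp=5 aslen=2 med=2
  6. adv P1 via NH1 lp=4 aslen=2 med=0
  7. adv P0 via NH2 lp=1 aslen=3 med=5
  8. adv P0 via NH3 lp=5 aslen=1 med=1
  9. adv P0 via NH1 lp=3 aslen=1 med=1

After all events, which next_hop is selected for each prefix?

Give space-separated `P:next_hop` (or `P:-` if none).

Answer: P0:NH3 P1:NH1

Derivation:
Op 1: best P0=NH2 P1=-
Op 2: best P0=- P1=-
Op 3: best P0=- P1=NH0
Op 4: best P0=- P1=NH3
Op 5: best P0=NH3 P1=NH3
Op 6: best P0=NH3 P1=NH1
Op 7: best P0=NH3 P1=NH1
Op 8: best P0=NH3 P1=NH1
Op 9: best P0=NH3 P1=NH1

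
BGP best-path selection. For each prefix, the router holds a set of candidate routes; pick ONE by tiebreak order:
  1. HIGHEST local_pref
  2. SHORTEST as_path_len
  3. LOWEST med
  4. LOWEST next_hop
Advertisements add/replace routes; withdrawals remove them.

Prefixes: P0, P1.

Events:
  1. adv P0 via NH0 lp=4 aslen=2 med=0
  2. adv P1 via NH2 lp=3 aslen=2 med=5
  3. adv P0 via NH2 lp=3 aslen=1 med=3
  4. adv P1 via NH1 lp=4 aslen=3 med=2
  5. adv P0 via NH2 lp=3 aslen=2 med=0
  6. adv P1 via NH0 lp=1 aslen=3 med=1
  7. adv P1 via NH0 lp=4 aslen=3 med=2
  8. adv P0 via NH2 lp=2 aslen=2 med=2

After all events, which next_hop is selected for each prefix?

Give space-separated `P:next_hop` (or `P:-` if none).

Answer: P0:NH0 P1:NH0

Derivation:
Op 1: best P0=NH0 P1=-
Op 2: best P0=NH0 P1=NH2
Op 3: best P0=NH0 P1=NH2
Op 4: best P0=NH0 P1=NH1
Op 5: best P0=NH0 P1=NH1
Op 6: best P0=NH0 P1=NH1
Op 7: best P0=NH0 P1=NH0
Op 8: best P0=NH0 P1=NH0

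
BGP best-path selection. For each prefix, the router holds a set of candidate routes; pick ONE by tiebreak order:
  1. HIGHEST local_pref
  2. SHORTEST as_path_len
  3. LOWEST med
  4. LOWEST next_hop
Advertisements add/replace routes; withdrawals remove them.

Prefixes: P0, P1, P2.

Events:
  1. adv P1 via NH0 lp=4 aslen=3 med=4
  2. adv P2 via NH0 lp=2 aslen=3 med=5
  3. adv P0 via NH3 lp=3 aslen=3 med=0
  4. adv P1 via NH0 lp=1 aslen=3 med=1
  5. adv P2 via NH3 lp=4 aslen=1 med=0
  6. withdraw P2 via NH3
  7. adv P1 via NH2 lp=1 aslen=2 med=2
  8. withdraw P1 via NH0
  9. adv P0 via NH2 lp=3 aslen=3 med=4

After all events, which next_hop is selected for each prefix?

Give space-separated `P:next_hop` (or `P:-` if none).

Answer: P0:NH3 P1:NH2 P2:NH0

Derivation:
Op 1: best P0=- P1=NH0 P2=-
Op 2: best P0=- P1=NH0 P2=NH0
Op 3: best P0=NH3 P1=NH0 P2=NH0
Op 4: best P0=NH3 P1=NH0 P2=NH0
Op 5: best P0=NH3 P1=NH0 P2=NH3
Op 6: best P0=NH3 P1=NH0 P2=NH0
Op 7: best P0=NH3 P1=NH2 P2=NH0
Op 8: best P0=NH3 P1=NH2 P2=NH0
Op 9: best P0=NH3 P1=NH2 P2=NH0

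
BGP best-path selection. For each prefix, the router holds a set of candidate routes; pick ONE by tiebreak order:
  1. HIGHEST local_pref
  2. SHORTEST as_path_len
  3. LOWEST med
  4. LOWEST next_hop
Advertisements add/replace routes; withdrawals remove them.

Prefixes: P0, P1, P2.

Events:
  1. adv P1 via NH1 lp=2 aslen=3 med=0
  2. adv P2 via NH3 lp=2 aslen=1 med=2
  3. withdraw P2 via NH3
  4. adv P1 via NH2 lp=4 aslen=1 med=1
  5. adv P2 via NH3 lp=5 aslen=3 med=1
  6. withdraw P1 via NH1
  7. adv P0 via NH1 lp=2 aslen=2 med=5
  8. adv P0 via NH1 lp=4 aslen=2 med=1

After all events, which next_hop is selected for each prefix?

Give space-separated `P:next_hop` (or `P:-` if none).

Answer: P0:NH1 P1:NH2 P2:NH3

Derivation:
Op 1: best P0=- P1=NH1 P2=-
Op 2: best P0=- P1=NH1 P2=NH3
Op 3: best P0=- P1=NH1 P2=-
Op 4: best P0=- P1=NH2 P2=-
Op 5: best P0=- P1=NH2 P2=NH3
Op 6: best P0=- P1=NH2 P2=NH3
Op 7: best P0=NH1 P1=NH2 P2=NH3
Op 8: best P0=NH1 P1=NH2 P2=NH3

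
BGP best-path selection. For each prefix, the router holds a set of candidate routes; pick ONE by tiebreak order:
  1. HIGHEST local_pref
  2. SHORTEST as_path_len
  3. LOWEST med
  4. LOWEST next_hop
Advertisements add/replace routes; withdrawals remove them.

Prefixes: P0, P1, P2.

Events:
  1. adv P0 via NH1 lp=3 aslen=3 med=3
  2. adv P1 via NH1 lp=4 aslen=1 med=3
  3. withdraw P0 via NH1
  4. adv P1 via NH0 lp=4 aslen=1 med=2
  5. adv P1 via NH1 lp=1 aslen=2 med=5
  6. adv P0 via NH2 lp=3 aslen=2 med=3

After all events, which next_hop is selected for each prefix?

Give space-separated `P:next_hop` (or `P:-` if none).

Op 1: best P0=NH1 P1=- P2=-
Op 2: best P0=NH1 P1=NH1 P2=-
Op 3: best P0=- P1=NH1 P2=-
Op 4: best P0=- P1=NH0 P2=-
Op 5: best P0=- P1=NH0 P2=-
Op 6: best P0=NH2 P1=NH0 P2=-

Answer: P0:NH2 P1:NH0 P2:-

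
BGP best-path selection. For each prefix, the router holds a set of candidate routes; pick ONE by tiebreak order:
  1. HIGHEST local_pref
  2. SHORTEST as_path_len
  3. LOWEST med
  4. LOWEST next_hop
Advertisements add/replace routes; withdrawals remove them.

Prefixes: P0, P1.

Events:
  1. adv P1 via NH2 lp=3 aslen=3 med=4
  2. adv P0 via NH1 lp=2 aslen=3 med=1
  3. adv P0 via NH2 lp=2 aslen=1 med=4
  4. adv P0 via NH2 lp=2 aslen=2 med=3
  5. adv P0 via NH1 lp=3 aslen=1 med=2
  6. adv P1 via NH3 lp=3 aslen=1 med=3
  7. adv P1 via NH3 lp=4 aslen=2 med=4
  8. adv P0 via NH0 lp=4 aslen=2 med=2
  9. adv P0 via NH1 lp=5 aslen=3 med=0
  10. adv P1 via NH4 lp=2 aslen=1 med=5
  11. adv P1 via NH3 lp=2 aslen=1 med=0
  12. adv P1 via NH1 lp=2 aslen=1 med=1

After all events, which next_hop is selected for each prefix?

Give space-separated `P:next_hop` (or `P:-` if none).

Answer: P0:NH1 P1:NH2

Derivation:
Op 1: best P0=- P1=NH2
Op 2: best P0=NH1 P1=NH2
Op 3: best P0=NH2 P1=NH2
Op 4: best P0=NH2 P1=NH2
Op 5: best P0=NH1 P1=NH2
Op 6: best P0=NH1 P1=NH3
Op 7: best P0=NH1 P1=NH3
Op 8: best P0=NH0 P1=NH3
Op 9: best P0=NH1 P1=NH3
Op 10: best P0=NH1 P1=NH3
Op 11: best P0=NH1 P1=NH2
Op 12: best P0=NH1 P1=NH2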